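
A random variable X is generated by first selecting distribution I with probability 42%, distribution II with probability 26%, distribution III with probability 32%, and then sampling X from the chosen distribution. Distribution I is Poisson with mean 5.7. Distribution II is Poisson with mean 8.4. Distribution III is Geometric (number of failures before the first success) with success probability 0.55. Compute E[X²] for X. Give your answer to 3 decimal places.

For each component E[X²] = Var + (mean)², giving I: 38.19; II: 78.96; III: 2.15702.
Overall E[X²] = 0.42·38.19 + 0.26·78.96 + 0.32·2.15702 = 37.2596.

37.260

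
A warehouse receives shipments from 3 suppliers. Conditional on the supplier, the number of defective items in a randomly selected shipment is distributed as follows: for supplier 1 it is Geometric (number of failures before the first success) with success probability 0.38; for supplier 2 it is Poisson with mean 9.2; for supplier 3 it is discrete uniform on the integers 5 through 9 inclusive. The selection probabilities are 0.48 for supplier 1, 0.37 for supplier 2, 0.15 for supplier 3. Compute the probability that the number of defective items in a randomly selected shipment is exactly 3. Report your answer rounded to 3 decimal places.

0.048

Conditional on each supplier, P(X = 3): 1: 0.0905646; 2: 0.013113; 3: 0.
By total probability, P(X = 3) = 0.48·0.0905646 + 0.37·0.013113 + 0.15·0 = 0.0483228.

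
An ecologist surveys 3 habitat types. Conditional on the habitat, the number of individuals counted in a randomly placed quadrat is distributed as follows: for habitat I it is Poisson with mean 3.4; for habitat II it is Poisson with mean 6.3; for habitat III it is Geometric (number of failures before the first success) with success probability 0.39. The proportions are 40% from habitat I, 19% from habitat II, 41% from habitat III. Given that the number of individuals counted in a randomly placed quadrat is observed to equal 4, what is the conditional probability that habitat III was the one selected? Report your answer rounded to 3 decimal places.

Likelihoods P(X=4 | ·): I: 0.185825; II: 0.12053; III: 0.0539988.
Posterior ∝ prior × likelihood. Numerator for III: 0.41·0.0539988 = 0.0221395.
Normalizing constant: 0.4·0.185825 + 0.19·0.12053 + 0.41·0.0539988 = 0.11937.
P(III | observation) = 0.0221395 / 0.11937 = 0.185469.

0.185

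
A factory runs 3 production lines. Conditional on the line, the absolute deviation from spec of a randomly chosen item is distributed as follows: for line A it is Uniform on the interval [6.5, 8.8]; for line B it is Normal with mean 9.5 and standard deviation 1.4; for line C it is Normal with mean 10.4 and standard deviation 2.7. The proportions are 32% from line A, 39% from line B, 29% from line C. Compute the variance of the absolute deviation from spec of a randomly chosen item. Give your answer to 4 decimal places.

Per component, A: μ=7.65, E[X²]=58.9633; B: μ=9.5, E[X²]=92.21; C: μ=10.4, E[X²]=115.45.
E[X] = 0.32·7.65 + 0.39·9.5 + 0.29·10.4 = 9.169.
E[X²] = 0.32·58.9633 + 0.39·92.21 + 0.29·115.45 = 88.3107.
Var(X) = E[X²] − (E[X])² = 88.3107 − 84.0706 = 4.24011.

4.2401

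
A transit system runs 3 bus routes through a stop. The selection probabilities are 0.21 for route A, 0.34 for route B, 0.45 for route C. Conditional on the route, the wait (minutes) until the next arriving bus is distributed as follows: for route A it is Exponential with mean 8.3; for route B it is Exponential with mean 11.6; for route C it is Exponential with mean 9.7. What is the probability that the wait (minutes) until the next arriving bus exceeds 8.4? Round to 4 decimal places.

Conditional on each route, P(X > 8.4): A: 0.363474; B: 0.484742; C: 0.420639.
By total probability, P(X > 8.4) = 0.21·0.363474 + 0.34·0.484742 + 0.45·0.420639 = 0.43043.

0.4304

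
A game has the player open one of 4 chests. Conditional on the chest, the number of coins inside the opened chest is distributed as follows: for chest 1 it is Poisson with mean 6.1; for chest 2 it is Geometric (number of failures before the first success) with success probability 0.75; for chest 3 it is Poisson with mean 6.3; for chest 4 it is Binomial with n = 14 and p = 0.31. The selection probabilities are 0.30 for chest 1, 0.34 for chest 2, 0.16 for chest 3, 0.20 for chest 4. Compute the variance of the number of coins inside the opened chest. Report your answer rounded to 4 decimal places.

Per component, 1: μ=6.1, E[X²]=43.31; 2: μ=0.333333, E[X²]=0.555556; 3: μ=6.3, E[X²]=45.99; 4: μ=4.34, E[X²]=21.8302.
E[X] = 0.3·6.1 + 0.34·0.333333 + 0.16·6.3 + 0.2·4.34 = 3.81933.
E[X²] = 0.3·43.31 + 0.34·0.555556 + 0.16·45.99 + 0.2·21.8302 = 24.9063.
Var(X) = E[X²] − (E[X])² = 24.9063 − 14.5873 = 10.319.

10.3190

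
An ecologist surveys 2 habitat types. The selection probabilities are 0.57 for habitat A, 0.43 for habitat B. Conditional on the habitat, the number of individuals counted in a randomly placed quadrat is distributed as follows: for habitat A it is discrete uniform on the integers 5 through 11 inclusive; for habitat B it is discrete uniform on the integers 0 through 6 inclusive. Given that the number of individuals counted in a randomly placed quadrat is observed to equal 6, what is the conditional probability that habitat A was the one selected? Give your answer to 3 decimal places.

0.570

Likelihoods P(X=6 | ·): A: 0.142857; B: 0.142857.
Posterior ∝ prior × likelihood. Numerator for A: 0.57·0.142857 = 0.0814286.
Normalizing constant: 0.57·0.142857 + 0.43·0.142857 = 0.142857.
P(A | observation) = 0.0814286 / 0.142857 = 0.57.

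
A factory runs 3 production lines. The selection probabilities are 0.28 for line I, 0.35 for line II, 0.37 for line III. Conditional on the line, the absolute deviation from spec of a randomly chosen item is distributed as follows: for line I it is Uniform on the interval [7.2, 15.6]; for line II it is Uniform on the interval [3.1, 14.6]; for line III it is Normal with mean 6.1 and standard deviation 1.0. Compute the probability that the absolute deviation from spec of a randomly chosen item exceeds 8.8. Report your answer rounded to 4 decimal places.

Conditional on each line, P(X > 8.8): I: 0.809524; II: 0.504348; III: 0.00346697.
By total probability, P(X > 8.8) = 0.28·0.809524 + 0.35·0.504348 + 0.37·0.00346697 = 0.404471.

0.4045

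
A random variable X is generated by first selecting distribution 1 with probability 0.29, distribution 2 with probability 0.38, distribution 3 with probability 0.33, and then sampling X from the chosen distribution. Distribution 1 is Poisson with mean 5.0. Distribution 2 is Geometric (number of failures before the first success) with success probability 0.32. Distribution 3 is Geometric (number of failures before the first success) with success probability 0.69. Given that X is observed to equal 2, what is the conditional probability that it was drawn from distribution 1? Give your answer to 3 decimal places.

0.238

Likelihoods P(X=2 | ·): 1: 0.0842243; 2: 0.147968; 3: 0.066309.
Posterior ∝ prior × likelihood. Numerator for 1: 0.29·0.0842243 = 0.0244251.
Normalizing constant: 0.29·0.0842243 + 0.38·0.147968 + 0.33·0.066309 = 0.102535.
P(1 | observation) = 0.0244251 / 0.102535 = 0.238212.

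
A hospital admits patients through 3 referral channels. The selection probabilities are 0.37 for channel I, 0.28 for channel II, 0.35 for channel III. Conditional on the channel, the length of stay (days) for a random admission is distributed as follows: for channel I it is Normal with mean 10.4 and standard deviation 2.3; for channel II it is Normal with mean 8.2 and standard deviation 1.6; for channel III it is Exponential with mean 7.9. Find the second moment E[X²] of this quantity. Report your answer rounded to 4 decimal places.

105.2075

For each component E[X²] = Var + (mean)², giving I: 113.45; II: 69.8; III: 124.82.
Overall E[X²] = 0.37·113.45 + 0.28·69.8 + 0.35·124.82 = 105.208.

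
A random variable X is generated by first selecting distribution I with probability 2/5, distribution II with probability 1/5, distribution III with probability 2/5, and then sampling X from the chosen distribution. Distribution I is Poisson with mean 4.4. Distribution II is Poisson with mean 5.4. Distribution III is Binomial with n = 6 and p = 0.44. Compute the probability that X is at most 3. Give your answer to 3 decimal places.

Conditional on each component, P(X ≤ 3): I: 0.359448; II: 0.213291; III: 0.761021.
By total probability, P(X ≤ 3) = 0.4·0.359448 + 0.2·0.213291 + 0.4·0.761021 = 0.490846.

0.491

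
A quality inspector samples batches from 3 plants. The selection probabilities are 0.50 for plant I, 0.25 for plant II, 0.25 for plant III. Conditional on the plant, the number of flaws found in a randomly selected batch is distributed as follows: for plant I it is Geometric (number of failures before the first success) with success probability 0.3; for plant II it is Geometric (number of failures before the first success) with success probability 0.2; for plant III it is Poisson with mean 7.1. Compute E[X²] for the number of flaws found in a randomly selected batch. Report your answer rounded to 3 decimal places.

29.989

For each component E[X²] = Var + (mean)², giving I: 13.2222; II: 36; III: 57.51.
Overall E[X²] = 0.5·13.2222 + 0.25·36 + 0.25·57.51 = 29.9886.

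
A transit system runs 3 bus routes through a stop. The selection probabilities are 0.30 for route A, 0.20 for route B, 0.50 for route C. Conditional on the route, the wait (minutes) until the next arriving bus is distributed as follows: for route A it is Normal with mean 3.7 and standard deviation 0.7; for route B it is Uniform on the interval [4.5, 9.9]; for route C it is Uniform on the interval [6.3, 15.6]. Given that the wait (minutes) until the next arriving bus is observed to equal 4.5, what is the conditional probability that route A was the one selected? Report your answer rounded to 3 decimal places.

Likelihoods f(4.5 | ·): A: 0.296614; B: 0.185185; C: 0.
Posterior ∝ prior × likelihood. Numerator for A: 0.3·0.296614 = 0.0889841.
Normalizing constant: 0.3·0.296614 + 0.2·0.185185 + 0.5·0 = 0.126021.
P(A | observation) = 0.0889841 / 0.126021 = 0.706105.

0.706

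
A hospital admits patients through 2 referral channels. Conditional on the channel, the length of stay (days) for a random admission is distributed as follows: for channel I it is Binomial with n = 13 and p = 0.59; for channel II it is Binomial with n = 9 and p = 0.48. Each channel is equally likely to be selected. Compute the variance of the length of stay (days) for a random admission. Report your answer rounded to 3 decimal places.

5.501

Per component, I: μ=7.67, E[X²]=61.9736; II: μ=4.32, E[X²]=20.9088.
E[X] = 0.5·7.67 + 0.5·4.32 = 5.995.
E[X²] = 0.5·61.9736 + 0.5·20.9088 = 41.4412.
Var(X) = E[X²] − (E[X])² = 41.4412 − 35.94 = 5.50118.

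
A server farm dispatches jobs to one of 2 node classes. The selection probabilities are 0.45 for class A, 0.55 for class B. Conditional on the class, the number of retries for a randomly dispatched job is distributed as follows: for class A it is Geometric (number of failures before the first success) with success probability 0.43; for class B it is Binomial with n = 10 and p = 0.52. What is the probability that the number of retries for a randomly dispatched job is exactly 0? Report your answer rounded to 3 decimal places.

0.194

Conditional on each class, P(X = 0): A: 0.43; B: 0.000649251.
By total probability, P(X = 0) = 0.45·0.43 + 0.55·0.000649251 = 0.193857.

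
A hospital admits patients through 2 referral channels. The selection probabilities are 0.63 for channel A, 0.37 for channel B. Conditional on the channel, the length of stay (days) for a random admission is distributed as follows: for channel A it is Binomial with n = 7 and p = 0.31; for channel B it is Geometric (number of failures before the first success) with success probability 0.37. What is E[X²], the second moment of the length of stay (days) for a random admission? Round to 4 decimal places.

For each component E[X²] = Var + (mean)², giving A: 6.2062; B: 7.5011.
Overall E[X²] = 0.63·6.2062 + 0.37·7.5011 = 6.68531.

6.6853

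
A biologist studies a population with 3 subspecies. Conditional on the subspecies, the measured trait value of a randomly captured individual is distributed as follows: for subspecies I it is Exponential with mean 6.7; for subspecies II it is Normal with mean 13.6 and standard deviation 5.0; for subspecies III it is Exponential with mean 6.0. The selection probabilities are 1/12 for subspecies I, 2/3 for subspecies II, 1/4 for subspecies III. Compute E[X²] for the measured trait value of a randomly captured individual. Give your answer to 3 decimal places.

For each component E[X²] = Var + (mean)², giving I: 89.78; II: 209.96; III: 72.
Overall E[X²] = 0.0833333·89.78 + 0.666667·209.96 + 0.25·72 = 165.455.

165.455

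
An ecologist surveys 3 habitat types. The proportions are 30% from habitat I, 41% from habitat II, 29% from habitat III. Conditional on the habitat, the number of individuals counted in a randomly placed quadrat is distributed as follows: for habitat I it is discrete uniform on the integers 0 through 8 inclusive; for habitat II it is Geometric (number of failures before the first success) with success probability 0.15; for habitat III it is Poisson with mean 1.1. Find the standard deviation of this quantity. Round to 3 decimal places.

4.622

Per component, I: μ=4, E[X²]=22.6667; II: μ=5.66667, E[X²]=69.8889; III: μ=1.1, E[X²]=2.31.
E[X] = 0.3·4 + 0.41·5.66667 + 0.29·1.1 = 3.84233.
E[X²] = 0.3·22.6667 + 0.41·69.8889 + 0.29·2.31 = 36.1243.
Var(X) = E[X²] − (E[X])² = 36.1243 − 14.7635 = 21.3608.
SD(X) = √21.3608 = 4.62178.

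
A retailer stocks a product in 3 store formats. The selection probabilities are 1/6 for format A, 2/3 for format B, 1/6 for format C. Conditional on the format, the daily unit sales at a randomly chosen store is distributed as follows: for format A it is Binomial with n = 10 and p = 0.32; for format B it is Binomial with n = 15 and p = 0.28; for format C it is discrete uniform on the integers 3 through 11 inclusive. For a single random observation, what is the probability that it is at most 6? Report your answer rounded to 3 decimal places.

0.840

Conditional on each format, P(X ≤ 6): A: 0.984497; B: 0.903463; C: 0.444444.
By total probability, P(X ≤ 6) = 0.166667·0.984497 + 0.666667·0.903463 + 0.166667·0.444444 = 0.840465.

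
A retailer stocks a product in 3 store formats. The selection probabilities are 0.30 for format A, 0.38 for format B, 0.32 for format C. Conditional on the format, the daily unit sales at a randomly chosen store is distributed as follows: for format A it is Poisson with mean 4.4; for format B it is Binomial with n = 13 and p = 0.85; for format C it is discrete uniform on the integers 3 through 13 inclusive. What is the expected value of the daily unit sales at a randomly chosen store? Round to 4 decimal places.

Component means — A: 4.4; B: 11.05; C: 8.
E[X] = 0.3·4.4 + 0.38·11.05 + 0.32·8 = 8.079.

8.0790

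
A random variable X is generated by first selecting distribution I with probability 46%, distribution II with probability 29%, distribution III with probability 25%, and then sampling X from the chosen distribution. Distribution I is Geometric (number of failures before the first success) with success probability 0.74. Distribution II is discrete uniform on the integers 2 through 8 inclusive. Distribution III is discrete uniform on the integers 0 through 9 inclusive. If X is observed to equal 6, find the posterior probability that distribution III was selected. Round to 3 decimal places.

Likelihoods P(X=6 | ·): I: 0.000228598; II: 0.142857; III: 0.1.
Posterior ∝ prior × likelihood. Numerator for III: 0.25·0.1 = 0.025.
Normalizing constant: 0.46·0.000228598 + 0.29·0.142857 + 0.25·0.1 = 0.0665337.
P(III | observation) = 0.025 / 0.0665337 = 0.375749.

0.376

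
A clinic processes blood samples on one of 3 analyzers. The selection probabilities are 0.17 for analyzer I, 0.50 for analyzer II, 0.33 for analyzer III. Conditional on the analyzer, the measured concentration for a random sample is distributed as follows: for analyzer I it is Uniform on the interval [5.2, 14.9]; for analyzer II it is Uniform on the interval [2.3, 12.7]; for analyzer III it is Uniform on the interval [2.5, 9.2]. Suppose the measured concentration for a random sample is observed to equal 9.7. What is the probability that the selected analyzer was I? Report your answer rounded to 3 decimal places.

0.267

Likelihoods f(9.7 | ·): I: 0.103093; II: 0.0961538; III: 0.
Posterior ∝ prior × likelihood. Numerator for I: 0.17·0.103093 = 0.0175258.
Normalizing constant: 0.17·0.103093 + 0.5·0.0961538 + 0.33·0 = 0.0656027.
P(I | observation) = 0.0175258 / 0.0656027 = 0.26715.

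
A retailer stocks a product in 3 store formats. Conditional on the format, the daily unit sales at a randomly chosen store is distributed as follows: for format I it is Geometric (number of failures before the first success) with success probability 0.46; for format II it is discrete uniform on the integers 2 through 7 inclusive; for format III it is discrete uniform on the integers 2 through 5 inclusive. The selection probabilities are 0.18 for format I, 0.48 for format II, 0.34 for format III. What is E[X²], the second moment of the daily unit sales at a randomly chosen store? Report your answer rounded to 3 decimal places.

For each component E[X²] = Var + (mean)², giving I: 3.93006; II: 23.1667; III: 13.5.
Overall E[X²] = 0.18·3.93006 + 0.48·23.1667 + 0.34·13.5 = 16.4174.

16.417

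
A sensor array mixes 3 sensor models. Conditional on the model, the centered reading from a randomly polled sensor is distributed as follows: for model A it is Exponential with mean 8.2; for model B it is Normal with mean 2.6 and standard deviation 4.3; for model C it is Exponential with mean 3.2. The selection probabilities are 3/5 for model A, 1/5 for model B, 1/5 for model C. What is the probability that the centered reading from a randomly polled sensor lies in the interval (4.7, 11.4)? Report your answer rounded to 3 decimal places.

0.288

Conditional on each model, P(4.7 < X < 11.4): A: 0.314721; B: 0.29229; C: 0.201845.
By total probability, P(4.7 < X < 11.4) = 0.6·0.314721 + 0.2·0.29229 + 0.2·0.201845 = 0.287659.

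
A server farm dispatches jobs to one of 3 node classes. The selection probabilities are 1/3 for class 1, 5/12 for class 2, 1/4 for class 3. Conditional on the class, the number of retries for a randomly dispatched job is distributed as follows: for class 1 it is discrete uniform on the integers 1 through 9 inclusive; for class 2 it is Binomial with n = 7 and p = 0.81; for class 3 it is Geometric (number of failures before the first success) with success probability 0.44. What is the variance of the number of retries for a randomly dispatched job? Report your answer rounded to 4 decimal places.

6.6285

Per component, 1: μ=5, E[X²]=31.6667; 2: μ=5.67, E[X²]=33.2262; 3: μ=1.27273, E[X²]=4.5124.
E[X] = 0.333333·5 + 0.416667·5.67 + 0.25·1.27273 = 4.34735.
E[X²] = 0.333333·31.6667 + 0.416667·33.2262 + 0.25·4.5124 = 25.5279.
Var(X) = E[X²] − (E[X])² = 25.5279 − 18.8994 = 6.62847.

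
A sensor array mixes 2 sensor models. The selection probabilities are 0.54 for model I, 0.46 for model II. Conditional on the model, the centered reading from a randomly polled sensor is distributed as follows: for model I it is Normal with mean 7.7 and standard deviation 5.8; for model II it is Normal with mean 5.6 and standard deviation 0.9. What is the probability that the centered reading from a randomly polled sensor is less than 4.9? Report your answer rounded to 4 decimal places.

Conditional on each model, P(X < 4.9): I: 0.314634; II: 0.21835.
By total probability, P(X < 4.9) = 0.54·0.314634 + 0.46·0.21835 = 0.270343.

0.2703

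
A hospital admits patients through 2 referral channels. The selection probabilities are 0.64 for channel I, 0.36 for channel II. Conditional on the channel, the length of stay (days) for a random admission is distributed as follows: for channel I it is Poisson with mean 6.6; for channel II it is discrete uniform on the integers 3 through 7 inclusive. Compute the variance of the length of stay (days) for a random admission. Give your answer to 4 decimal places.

5.5338

Per component, I: μ=6.6, E[X²]=50.16; II: μ=5, E[X²]=27.
E[X] = 0.64·6.6 + 0.36·5 = 6.024.
E[X²] = 0.64·50.16 + 0.36·27 = 41.8224.
Var(X) = E[X²] − (E[X])² = 41.8224 − 36.2886 = 5.53382.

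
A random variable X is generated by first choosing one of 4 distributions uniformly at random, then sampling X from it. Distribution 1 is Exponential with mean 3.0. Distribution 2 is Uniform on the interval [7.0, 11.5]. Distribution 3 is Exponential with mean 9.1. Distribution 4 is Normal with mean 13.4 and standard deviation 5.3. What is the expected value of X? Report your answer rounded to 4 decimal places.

8.6875

Component means — 1: 3; 2: 9.25; 3: 9.1; 4: 13.4.
E[X] = 0.25·3 + 0.25·9.25 + 0.25·9.1 + 0.25·13.4 = 8.6875.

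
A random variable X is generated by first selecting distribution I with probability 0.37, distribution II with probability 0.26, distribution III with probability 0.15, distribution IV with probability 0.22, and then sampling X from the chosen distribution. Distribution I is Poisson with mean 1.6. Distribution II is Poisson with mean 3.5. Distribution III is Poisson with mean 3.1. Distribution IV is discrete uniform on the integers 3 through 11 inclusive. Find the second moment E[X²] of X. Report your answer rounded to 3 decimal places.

For each component E[X²] = Var + (mean)², giving I: 4.16; II: 15.75; III: 12.71; IV: 55.6667.
Overall E[X²] = 0.37·4.16 + 0.26·15.75 + 0.15·12.71 + 0.22·55.6667 = 19.7874.

19.787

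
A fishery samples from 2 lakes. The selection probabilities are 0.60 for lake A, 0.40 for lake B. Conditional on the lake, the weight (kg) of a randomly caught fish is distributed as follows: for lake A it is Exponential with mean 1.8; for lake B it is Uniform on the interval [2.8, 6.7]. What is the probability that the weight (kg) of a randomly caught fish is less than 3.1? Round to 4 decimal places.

Conditional on each lake, P(X < 3.1): A: 0.821331; B: 0.0769231.
By total probability, P(X < 3.1) = 0.6·0.821331 + 0.4·0.0769231 = 0.523568.

0.5236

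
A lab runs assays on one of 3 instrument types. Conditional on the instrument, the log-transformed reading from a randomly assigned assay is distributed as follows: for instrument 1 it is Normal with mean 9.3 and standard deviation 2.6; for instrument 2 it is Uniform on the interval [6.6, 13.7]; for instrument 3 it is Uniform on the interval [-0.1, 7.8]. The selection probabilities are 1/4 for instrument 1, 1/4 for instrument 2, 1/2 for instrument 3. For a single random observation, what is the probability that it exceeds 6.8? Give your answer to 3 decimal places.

Conditional on each instrument, P(X > 6.8): 1: 0.831859; 2: 0.971831; 3: 0.126582.
By total probability, P(X > 6.8) = 0.25·0.831859 + 0.25·0.971831 + 0.5·0.126582 = 0.514214.

0.514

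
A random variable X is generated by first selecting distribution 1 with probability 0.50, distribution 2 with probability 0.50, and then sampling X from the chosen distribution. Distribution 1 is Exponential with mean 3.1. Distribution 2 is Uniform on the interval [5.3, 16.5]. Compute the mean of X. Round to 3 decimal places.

7.000

Component means — 1: 3.1; 2: 10.9.
E[X] = 0.5·3.1 + 0.5·10.9 = 7.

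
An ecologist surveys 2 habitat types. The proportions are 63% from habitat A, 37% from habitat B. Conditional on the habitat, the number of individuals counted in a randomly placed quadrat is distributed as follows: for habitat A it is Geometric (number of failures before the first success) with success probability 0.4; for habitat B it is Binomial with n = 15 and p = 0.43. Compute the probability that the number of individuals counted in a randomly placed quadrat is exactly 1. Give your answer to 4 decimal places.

Conditional on each habitat, P(X = 1): A: 0.24; B: 0.00246495.
By total probability, P(X = 1) = 0.63·0.24 + 0.37·0.00246495 = 0.152112.

0.1521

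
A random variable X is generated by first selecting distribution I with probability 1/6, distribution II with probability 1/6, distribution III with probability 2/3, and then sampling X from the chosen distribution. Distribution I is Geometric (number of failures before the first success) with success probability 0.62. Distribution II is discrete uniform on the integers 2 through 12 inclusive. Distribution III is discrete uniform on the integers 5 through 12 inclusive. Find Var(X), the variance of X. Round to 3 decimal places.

Per component, I: μ=0.612903, E[X²]=1.3642; II: μ=7, E[X²]=59; III: μ=8.5, E[X²]=77.5.
E[X] = 0.166667·0.612903 + 0.166667·7 + 0.666667·8.5 = 6.93548.
E[X²] = 0.166667·1.3642 + 0.166667·59 + 0.666667·77.5 = 61.7274.
Var(X) = E[X²] − (E[X])² = 61.7274 − 48.1009 = 13.6264.

13.626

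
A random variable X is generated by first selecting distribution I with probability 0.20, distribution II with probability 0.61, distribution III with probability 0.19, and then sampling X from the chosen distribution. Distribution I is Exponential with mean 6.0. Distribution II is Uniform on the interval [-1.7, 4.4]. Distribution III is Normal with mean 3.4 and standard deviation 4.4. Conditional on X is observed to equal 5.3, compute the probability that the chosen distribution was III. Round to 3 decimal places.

0.532

Likelihoods f(5.3 | ·): I: 0.0689004; II: 0; III: 0.0825974.
Posterior ∝ prior × likelihood. Numerator for III: 0.19·0.0825974 = 0.0156935.
Normalizing constant: 0.2·0.0689004 + 0.61·0 + 0.19·0.0825974 = 0.0294736.
P(III | observation) = 0.0156935 / 0.0294736 = 0.53246.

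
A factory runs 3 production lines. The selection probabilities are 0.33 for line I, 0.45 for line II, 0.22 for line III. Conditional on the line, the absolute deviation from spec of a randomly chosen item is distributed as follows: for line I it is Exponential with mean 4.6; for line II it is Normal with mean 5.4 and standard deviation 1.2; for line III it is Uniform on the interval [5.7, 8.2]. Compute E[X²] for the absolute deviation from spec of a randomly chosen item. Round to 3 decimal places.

For each component E[X²] = Var + (mean)², giving I: 42.32; II: 30.6; III: 48.8233.
Overall E[X²] = 0.33·42.32 + 0.45·30.6 + 0.22·48.8233 = 38.4767.

38.477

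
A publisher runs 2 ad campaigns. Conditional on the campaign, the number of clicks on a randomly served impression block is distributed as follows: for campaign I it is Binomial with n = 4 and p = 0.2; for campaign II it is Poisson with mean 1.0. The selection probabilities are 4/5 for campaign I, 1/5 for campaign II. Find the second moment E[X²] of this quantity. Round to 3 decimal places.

For each component E[X²] = Var + (mean)², giving I: 1.28; II: 2.
Overall E[X²] = 0.8·1.28 + 0.2·2 = 1.424.

1.424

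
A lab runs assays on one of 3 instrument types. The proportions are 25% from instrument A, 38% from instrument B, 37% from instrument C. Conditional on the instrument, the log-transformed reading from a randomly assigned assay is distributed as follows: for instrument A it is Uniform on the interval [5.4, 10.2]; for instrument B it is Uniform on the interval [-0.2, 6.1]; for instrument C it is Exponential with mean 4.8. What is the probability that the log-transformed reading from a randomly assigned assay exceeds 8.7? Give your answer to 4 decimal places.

Conditional on each instrument, P(X > 8.7): A: 0.3125; B: 0; C: 0.163246.
By total probability, P(X > 8.7) = 0.25·0.3125 + 0.38·0 + 0.37·0.163246 = 0.138526.

0.1385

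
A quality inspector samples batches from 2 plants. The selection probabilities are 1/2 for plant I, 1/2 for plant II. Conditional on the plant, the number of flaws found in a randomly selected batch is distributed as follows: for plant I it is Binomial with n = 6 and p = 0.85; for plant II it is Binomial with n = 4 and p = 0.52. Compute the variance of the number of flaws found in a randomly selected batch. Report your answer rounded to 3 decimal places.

3.162

Per component, I: μ=5.1, E[X²]=26.775; II: μ=2.08, E[X²]=5.3248.
E[X] = 0.5·5.1 + 0.5·2.08 = 3.59.
E[X²] = 0.5·26.775 + 0.5·5.3248 = 16.0499.
Var(X) = E[X²] − (E[X])² = 16.0499 − 12.8881 = 3.1618.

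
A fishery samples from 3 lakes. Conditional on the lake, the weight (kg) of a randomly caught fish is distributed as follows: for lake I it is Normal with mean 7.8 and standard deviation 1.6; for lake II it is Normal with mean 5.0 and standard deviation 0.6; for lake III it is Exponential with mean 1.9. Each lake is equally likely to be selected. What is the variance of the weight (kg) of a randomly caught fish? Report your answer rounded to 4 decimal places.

Per component, I: μ=7.8, E[X²]=63.4; II: μ=5, E[X²]=25.36; III: μ=1.9, E[X²]=7.22.
E[X] = 0.333333·7.8 + 0.333333·5 + 0.333333·1.9 = 4.9.
E[X²] = 0.333333·63.4 + 0.333333·25.36 + 0.333333·7.22 = 31.9933.
Var(X) = E[X²] − (E[X])² = 31.9933 − 24.01 = 7.98333.

7.9833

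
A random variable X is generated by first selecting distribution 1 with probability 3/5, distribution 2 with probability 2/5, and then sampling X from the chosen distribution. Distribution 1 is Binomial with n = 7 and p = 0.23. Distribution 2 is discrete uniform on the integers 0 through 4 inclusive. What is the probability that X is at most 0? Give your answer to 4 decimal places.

0.1763

Conditional on each component, P(X ≤ 0): 1: 0.160485; 2: 0.2.
By total probability, P(X ≤ 0) = 0.6·0.160485 + 0.4·0.2 = 0.176291.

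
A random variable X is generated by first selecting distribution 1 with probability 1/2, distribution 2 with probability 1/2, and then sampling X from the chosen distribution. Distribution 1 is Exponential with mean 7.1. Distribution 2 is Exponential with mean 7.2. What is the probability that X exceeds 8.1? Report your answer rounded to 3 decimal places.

0.322

Conditional on each component, P(X > 8.1): 1: 0.319549; 2: 0.324652.
By total probability, P(X > 8.1) = 0.5·0.319549 + 0.5·0.324652 = 0.322101.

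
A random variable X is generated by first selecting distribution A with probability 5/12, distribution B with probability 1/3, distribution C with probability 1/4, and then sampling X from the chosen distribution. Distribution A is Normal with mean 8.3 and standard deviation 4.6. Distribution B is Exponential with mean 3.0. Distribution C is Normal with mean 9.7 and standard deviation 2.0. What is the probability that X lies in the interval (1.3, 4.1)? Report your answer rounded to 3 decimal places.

Conditional on each component, P(1.3 < X < 4.1): A: 0.116573; B: 0.393389; C: 0.00254178.
By total probability, P(1.3 < X < 4.1) = 0.416667·0.116573 + 0.333333·0.393389 + 0.25·0.00254178 = 0.180337.

0.180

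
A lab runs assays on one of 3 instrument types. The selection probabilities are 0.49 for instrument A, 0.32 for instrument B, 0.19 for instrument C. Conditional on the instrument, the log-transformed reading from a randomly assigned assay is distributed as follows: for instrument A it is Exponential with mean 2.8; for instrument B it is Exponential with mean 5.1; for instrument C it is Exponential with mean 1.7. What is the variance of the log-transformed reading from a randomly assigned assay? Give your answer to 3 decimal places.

14.359

Per component, A: μ=2.8, E[X²]=15.68; B: μ=5.1, E[X²]=52.02; C: μ=1.7, E[X²]=5.78.
E[X] = 0.49·2.8 + 0.32·5.1 + 0.19·1.7 = 3.327.
E[X²] = 0.49·15.68 + 0.32·52.02 + 0.19·5.78 = 25.4278.
Var(X) = E[X²] − (E[X])² = 25.4278 − 11.0689 = 14.3589.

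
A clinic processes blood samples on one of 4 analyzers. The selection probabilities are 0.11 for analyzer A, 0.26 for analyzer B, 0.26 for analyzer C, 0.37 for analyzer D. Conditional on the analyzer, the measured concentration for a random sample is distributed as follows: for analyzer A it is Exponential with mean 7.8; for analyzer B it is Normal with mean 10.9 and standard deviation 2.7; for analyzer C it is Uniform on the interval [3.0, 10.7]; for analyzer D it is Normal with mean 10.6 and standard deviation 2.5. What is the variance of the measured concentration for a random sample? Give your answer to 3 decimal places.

Per component, A: μ=7.8, E[X²]=121.68; B: μ=10.9, E[X²]=126.1; C: μ=6.85, E[X²]=51.8633; D: μ=10.6, E[X²]=118.61.
E[X] = 0.11·7.8 + 0.26·10.9 + 0.26·6.85 + 0.37·10.6 = 9.395.
E[X²] = 0.11·121.68 + 0.26·126.1 + 0.26·51.8633 + 0.37·118.61 = 103.541.
Var(X) = E[X²] − (E[X])² = 103.541 − 88.266 = 15.2749.

15.275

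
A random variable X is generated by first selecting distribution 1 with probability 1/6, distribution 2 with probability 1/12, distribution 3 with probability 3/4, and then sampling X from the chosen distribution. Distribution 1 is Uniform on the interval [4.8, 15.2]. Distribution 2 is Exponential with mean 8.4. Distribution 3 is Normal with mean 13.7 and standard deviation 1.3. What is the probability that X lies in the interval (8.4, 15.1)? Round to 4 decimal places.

Conditional on each component, P(8.4 < X < 15.1): 1: 0.644231; 2: 0.202187; 3: 0.85922.
By total probability, P(8.4 < X < 15.1) = 0.166667·0.644231 + 0.0833333·0.202187 + 0.75·0.85922 = 0.768636.

0.7686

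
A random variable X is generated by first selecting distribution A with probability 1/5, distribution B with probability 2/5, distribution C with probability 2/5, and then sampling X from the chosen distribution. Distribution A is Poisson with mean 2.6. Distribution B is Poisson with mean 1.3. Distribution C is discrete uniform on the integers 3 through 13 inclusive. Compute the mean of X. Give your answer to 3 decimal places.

4.240

Component means — A: 2.6; B: 1.3; C: 8.
E[X] = 0.2·2.6 + 0.4·1.3 + 0.4·8 = 4.24.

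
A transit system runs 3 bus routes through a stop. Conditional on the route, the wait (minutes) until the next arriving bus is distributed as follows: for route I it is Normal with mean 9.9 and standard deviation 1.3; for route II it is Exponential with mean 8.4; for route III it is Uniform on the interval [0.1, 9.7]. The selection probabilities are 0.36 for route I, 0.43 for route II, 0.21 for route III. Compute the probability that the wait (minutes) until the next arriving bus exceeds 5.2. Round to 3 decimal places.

0.690

Conditional on each route, P(X > 5.2): I: 0.99985; II: 0.538457; III: 0.46875.
By total probability, P(X > 5.2) = 0.36·0.99985 + 0.43·0.538457 + 0.21·0.46875 = 0.68992.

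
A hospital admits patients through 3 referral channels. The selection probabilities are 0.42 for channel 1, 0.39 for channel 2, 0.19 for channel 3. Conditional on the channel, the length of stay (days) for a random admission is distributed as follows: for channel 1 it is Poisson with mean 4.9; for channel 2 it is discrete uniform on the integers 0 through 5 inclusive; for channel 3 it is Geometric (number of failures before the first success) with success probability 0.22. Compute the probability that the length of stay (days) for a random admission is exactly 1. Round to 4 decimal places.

0.1129

Conditional on each channel, P(X = 1): 1: 0.0364883; 2: 0.166667; 3: 0.1716.
By total probability, P(X = 1) = 0.42·0.0364883 + 0.39·0.166667 + 0.19·0.1716 = 0.112929.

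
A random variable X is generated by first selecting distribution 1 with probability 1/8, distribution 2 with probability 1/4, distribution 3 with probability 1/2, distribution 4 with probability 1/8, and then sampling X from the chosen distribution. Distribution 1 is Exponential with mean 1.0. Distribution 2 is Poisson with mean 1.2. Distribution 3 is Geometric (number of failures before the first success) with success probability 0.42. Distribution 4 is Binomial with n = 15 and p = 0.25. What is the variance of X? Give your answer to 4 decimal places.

3.1071

Per component, 1: μ=1, E[X²]=2; 2: μ=1.2, E[X²]=2.64; 3: μ=1.38095, E[X²]=5.19501; 4: μ=3.75, E[X²]=16.875.
E[X] = 0.125·1 + 0.25·1.2 + 0.5·1.38095 + 0.125·3.75 = 1.58423.
E[X²] = 0.125·2 + 0.25·2.64 + 0.5·5.19501 + 0.125·16.875 = 5.61688.
Var(X) = E[X²] − (E[X])² = 5.61688 − 2.50977 = 3.10711.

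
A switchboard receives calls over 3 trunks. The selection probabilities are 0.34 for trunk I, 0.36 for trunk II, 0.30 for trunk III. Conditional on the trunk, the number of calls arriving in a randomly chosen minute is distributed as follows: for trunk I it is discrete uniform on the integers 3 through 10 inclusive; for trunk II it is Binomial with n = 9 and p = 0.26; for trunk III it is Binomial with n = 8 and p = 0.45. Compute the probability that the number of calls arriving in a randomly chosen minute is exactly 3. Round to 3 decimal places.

Conditional on each trunk, P(X = 3): I: 0.125; II: 0.242432; III: 0.256826.
By total probability, P(X = 3) = 0.34·0.125 + 0.36·0.242432 + 0.3·0.256826 = 0.206823.

0.207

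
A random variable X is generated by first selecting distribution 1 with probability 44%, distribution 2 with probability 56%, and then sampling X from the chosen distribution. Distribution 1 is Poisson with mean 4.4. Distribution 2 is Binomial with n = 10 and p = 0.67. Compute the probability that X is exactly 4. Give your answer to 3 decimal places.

0.115

Conditional on each component, P(X = 4): 1: 0.191736; 2: 0.0546515.
By total probability, P(X = 4) = 0.44·0.191736 + 0.56·0.0546515 = 0.114969.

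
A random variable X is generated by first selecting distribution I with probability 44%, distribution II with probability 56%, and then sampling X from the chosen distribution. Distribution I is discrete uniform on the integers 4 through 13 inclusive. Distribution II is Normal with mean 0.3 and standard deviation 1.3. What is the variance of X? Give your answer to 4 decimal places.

Per component, I: μ=8.5, E[X²]=80.5; II: μ=0.3, E[X²]=1.78.
E[X] = 0.44·8.5 + 0.56·0.3 = 3.908.
E[X²] = 0.44·80.5 + 0.56·1.78 = 36.4168.
Var(X) = E[X²] − (E[X])² = 36.4168 − 15.2725 = 21.1443.

21.1443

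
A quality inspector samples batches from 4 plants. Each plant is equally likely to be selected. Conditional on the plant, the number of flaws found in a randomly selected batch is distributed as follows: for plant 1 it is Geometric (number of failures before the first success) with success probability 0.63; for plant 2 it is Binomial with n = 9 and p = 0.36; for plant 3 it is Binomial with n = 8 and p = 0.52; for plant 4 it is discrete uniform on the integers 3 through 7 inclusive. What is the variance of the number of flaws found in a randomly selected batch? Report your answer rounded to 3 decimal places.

4.496

Per component, 1: μ=0.587302, E[X²]=1.27715; 2: μ=3.24, E[X²]=12.5712; 3: μ=4.16, E[X²]=19.3024; 4: μ=5, E[X²]=27.
E[X] = 0.25·0.587302 + 0.25·3.24 + 0.25·4.16 + 0.25·5 = 3.24683.
E[X²] = 0.25·1.27715 + 0.25·12.5712 + 0.25·19.3024 + 0.25·27 = 15.0377.
Var(X) = E[X²] − (E[X])² = 15.0377 − 10.5419 = 4.49581.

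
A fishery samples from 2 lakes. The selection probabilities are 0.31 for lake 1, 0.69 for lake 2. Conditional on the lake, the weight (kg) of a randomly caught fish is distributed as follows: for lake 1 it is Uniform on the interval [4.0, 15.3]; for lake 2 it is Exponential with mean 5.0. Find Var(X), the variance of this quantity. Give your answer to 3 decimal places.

25.174

Per component, 1: μ=9.65, E[X²]=103.763; 2: μ=5, E[X²]=50.
E[X] = 0.31·9.65 + 0.69·5 = 6.4415.
E[X²] = 0.31·103.763 + 0.69·50 = 66.6666.
Var(X) = E[X²] − (E[X])² = 66.6666 − 41.4929 = 25.1737.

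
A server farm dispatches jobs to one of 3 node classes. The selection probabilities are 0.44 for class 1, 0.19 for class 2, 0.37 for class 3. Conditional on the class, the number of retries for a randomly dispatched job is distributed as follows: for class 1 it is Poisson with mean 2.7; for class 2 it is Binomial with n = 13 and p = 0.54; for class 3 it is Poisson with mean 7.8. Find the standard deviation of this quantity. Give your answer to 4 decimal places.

3.2442

Per component, 1: μ=2.7, E[X²]=9.99; 2: μ=7.02, E[X²]=52.5096; 3: μ=7.8, E[X²]=68.64.
E[X] = 0.44·2.7 + 0.19·7.02 + 0.37·7.8 = 5.4078.
E[X²] = 0.44·9.99 + 0.19·52.5096 + 0.37·68.64 = 39.7692.
Var(X) = E[X²] − (E[X])² = 39.7692 − 29.2443 = 10.5249.
SD(X) = √10.5249 = 3.24421.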